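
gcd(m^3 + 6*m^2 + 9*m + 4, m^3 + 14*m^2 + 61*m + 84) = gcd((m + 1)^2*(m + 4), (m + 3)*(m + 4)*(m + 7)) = m + 4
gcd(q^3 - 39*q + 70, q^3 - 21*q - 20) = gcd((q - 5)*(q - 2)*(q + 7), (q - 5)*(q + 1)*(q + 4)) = q - 5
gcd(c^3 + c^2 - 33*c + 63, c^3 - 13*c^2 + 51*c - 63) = c^2 - 6*c + 9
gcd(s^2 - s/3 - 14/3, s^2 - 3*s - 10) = s + 2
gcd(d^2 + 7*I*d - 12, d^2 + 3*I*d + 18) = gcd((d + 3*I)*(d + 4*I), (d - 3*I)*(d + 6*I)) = 1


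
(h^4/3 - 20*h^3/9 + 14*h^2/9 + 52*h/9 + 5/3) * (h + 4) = h^5/3 - 8*h^4/9 - 22*h^3/3 + 12*h^2 + 223*h/9 + 20/3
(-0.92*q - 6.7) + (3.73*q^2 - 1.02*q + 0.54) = 3.73*q^2 - 1.94*q - 6.16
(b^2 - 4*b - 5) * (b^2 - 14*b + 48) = b^4 - 18*b^3 + 99*b^2 - 122*b - 240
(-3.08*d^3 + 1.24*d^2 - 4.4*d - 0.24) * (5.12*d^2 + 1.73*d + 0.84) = -15.7696*d^5 + 1.0204*d^4 - 22.97*d^3 - 7.7992*d^2 - 4.1112*d - 0.2016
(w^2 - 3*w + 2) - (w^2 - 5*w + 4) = 2*w - 2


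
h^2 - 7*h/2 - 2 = (h - 4)*(h + 1/2)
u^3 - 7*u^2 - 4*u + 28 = (u - 7)*(u - 2)*(u + 2)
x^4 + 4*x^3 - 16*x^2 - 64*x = x*(x - 4)*(x + 4)^2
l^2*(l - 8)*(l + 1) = l^4 - 7*l^3 - 8*l^2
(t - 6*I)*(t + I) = t^2 - 5*I*t + 6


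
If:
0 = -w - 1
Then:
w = -1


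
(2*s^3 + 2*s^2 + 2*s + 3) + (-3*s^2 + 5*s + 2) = 2*s^3 - s^2 + 7*s + 5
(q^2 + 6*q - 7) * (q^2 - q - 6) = q^4 + 5*q^3 - 19*q^2 - 29*q + 42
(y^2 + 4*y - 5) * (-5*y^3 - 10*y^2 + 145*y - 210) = -5*y^5 - 30*y^4 + 130*y^3 + 420*y^2 - 1565*y + 1050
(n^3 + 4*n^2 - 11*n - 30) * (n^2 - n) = n^5 + 3*n^4 - 15*n^3 - 19*n^2 + 30*n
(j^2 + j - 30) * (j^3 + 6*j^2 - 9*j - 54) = j^5 + 7*j^4 - 33*j^3 - 243*j^2 + 216*j + 1620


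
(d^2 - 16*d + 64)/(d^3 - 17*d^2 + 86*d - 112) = (d - 8)/(d^2 - 9*d + 14)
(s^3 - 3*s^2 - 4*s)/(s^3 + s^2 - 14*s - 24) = s*(s + 1)/(s^2 + 5*s + 6)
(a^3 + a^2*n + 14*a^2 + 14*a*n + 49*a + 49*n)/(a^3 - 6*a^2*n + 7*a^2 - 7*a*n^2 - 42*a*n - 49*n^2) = (a + 7)/(a - 7*n)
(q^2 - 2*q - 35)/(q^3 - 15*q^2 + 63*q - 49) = (q + 5)/(q^2 - 8*q + 7)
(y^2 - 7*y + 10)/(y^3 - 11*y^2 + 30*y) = (y - 2)/(y*(y - 6))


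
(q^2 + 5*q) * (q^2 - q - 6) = q^4 + 4*q^3 - 11*q^2 - 30*q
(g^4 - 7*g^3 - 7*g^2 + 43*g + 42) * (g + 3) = g^5 - 4*g^4 - 28*g^3 + 22*g^2 + 171*g + 126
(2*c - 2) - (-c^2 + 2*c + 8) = c^2 - 10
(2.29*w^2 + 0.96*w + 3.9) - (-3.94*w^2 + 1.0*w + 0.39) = 6.23*w^2 - 0.04*w + 3.51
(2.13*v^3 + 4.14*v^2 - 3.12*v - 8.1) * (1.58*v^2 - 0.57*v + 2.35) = 3.3654*v^5 + 5.3271*v^4 - 2.2839*v^3 - 1.2906*v^2 - 2.715*v - 19.035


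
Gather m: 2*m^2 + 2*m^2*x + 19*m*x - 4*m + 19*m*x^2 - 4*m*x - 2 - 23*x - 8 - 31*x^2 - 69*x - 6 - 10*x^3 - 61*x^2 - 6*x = m^2*(2*x + 2) + m*(19*x^2 + 15*x - 4) - 10*x^3 - 92*x^2 - 98*x - 16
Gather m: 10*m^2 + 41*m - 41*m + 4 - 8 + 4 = 10*m^2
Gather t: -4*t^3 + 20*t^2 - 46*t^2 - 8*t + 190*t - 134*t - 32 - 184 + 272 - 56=-4*t^3 - 26*t^2 + 48*t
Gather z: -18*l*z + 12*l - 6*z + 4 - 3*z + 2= 12*l + z*(-18*l - 9) + 6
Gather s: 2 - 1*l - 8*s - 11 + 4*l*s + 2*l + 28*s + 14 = l + s*(4*l + 20) + 5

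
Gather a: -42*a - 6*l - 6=-42*a - 6*l - 6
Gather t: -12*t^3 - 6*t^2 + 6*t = -12*t^3 - 6*t^2 + 6*t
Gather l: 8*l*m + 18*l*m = 26*l*m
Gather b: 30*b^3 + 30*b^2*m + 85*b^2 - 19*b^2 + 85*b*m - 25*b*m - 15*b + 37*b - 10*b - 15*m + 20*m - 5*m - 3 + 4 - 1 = 30*b^3 + b^2*(30*m + 66) + b*(60*m + 12)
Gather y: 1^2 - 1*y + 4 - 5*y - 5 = -6*y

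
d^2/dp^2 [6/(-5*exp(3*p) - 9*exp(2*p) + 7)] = 54*((5*exp(p) + 4)*(5*exp(3*p) + 9*exp(2*p) - 7) - 2*(5*exp(p) + 6)^2*exp(2*p))*exp(2*p)/(5*exp(3*p) + 9*exp(2*p) - 7)^3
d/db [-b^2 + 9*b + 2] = 9 - 2*b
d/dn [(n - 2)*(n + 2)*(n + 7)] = 3*n^2 + 14*n - 4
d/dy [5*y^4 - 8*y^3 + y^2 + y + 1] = 20*y^3 - 24*y^2 + 2*y + 1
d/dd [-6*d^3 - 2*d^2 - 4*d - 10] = -18*d^2 - 4*d - 4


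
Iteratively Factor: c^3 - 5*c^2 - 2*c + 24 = (c + 2)*(c^2 - 7*c + 12) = (c - 4)*(c + 2)*(c - 3)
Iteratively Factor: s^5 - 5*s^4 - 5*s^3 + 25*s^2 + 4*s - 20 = (s - 5)*(s^4 - 5*s^2 + 4) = (s - 5)*(s - 1)*(s^3 + s^2 - 4*s - 4) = (s - 5)*(s - 1)*(s + 1)*(s^2 - 4) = (s - 5)*(s - 1)*(s + 1)*(s + 2)*(s - 2)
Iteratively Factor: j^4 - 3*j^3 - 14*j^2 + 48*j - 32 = (j + 4)*(j^3 - 7*j^2 + 14*j - 8) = (j - 4)*(j + 4)*(j^2 - 3*j + 2) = (j - 4)*(j - 1)*(j + 4)*(j - 2)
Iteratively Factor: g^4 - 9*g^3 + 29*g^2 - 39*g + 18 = (g - 3)*(g^3 - 6*g^2 + 11*g - 6) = (g - 3)*(g - 2)*(g^2 - 4*g + 3) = (g - 3)*(g - 2)*(g - 1)*(g - 3)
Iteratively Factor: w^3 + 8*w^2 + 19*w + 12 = (w + 3)*(w^2 + 5*w + 4) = (w + 3)*(w + 4)*(w + 1)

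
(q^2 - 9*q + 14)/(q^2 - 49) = (q - 2)/(q + 7)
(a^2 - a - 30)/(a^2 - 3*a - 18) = (a + 5)/(a + 3)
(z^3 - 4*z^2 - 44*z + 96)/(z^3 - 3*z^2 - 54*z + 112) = (z + 6)/(z + 7)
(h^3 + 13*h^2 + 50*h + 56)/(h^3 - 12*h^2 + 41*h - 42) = (h^3 + 13*h^2 + 50*h + 56)/(h^3 - 12*h^2 + 41*h - 42)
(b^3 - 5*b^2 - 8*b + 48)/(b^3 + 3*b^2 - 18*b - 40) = (b^2 - b - 12)/(b^2 + 7*b + 10)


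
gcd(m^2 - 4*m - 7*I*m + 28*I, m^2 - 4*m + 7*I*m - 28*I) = m - 4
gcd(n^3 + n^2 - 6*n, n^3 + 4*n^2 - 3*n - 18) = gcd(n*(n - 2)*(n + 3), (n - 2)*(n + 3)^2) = n^2 + n - 6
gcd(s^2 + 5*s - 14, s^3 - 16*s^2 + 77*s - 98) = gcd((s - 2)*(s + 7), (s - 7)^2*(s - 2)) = s - 2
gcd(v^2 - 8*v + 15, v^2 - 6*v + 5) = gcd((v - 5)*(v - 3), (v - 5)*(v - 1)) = v - 5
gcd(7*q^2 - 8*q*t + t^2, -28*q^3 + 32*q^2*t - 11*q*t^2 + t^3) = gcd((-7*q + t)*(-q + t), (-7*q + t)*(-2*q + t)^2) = 7*q - t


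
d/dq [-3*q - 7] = -3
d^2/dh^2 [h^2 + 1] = 2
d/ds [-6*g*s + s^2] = -6*g + 2*s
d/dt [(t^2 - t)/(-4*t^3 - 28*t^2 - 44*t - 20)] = (t^3 - 3*t^2 - 15*t + 5)/(4*(t^5 + 13*t^4 + 58*t^3 + 106*t^2 + 85*t + 25))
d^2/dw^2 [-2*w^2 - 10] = -4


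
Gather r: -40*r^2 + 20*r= -40*r^2 + 20*r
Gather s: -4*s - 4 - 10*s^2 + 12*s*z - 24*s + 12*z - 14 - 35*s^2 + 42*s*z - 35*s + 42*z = -45*s^2 + s*(54*z - 63) + 54*z - 18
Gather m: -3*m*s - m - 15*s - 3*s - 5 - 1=m*(-3*s - 1) - 18*s - 6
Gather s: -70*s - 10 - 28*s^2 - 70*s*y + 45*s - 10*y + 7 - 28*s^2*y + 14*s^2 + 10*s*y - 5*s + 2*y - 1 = s^2*(-28*y - 14) + s*(-60*y - 30) - 8*y - 4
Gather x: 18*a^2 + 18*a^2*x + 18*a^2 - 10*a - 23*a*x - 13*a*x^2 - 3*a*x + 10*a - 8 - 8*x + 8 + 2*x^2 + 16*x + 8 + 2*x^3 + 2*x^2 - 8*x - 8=36*a^2 + 2*x^3 + x^2*(4 - 13*a) + x*(18*a^2 - 26*a)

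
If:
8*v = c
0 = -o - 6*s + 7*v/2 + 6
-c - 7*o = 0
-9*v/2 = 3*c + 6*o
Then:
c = 0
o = 0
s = 1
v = 0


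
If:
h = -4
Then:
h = -4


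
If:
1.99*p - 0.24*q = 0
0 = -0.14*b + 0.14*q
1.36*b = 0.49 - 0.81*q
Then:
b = 0.23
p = 0.03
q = 0.23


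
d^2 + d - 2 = (d - 1)*(d + 2)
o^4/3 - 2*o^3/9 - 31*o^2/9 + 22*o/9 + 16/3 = (o/3 + 1)*(o - 8/3)*(o - 2)*(o + 1)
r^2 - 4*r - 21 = (r - 7)*(r + 3)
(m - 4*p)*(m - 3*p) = m^2 - 7*m*p + 12*p^2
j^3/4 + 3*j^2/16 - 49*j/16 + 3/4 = (j/4 + 1)*(j - 3)*(j - 1/4)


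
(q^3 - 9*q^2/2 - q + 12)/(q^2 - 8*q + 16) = (q^2 - q/2 - 3)/(q - 4)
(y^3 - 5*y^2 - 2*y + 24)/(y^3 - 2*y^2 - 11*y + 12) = (y^2 - y - 6)/(y^2 + 2*y - 3)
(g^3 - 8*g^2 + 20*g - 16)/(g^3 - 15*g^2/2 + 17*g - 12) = 2*(g - 2)/(2*g - 3)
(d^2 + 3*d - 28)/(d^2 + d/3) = 3*(d^2 + 3*d - 28)/(d*(3*d + 1))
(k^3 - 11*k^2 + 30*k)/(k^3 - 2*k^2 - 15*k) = (k - 6)/(k + 3)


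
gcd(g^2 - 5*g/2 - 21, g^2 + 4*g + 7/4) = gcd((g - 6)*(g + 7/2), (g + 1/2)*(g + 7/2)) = g + 7/2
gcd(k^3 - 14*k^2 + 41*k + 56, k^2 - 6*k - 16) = k - 8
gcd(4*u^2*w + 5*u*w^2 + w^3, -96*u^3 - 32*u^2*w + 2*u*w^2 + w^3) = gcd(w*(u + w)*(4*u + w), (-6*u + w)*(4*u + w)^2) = 4*u + w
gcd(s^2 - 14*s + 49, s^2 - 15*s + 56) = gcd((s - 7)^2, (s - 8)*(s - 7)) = s - 7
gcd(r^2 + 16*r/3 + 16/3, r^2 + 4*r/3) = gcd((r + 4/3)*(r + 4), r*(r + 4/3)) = r + 4/3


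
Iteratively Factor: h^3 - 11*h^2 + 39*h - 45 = (h - 5)*(h^2 - 6*h + 9) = (h - 5)*(h - 3)*(h - 3)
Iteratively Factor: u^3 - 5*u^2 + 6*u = (u)*(u^2 - 5*u + 6) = u*(u - 2)*(u - 3)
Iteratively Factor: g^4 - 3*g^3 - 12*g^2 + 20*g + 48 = (g - 4)*(g^3 + g^2 - 8*g - 12) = (g - 4)*(g - 3)*(g^2 + 4*g + 4) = (g - 4)*(g - 3)*(g + 2)*(g + 2)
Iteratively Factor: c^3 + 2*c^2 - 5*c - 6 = (c - 2)*(c^2 + 4*c + 3) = (c - 2)*(c + 3)*(c + 1)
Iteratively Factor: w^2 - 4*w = (w - 4)*(w)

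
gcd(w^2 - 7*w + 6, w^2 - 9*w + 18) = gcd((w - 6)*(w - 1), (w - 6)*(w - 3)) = w - 6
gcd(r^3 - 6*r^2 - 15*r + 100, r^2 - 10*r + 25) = r^2 - 10*r + 25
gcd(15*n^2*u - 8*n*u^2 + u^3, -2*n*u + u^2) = u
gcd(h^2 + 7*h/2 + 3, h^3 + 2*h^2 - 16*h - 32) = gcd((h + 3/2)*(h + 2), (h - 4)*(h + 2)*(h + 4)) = h + 2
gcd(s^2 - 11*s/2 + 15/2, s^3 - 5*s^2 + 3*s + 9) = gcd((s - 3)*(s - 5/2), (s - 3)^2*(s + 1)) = s - 3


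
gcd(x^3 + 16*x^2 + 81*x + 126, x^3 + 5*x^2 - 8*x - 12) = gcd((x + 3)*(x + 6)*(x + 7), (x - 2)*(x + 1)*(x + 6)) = x + 6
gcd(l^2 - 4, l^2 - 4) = l^2 - 4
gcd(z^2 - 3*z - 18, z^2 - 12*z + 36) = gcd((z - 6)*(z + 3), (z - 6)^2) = z - 6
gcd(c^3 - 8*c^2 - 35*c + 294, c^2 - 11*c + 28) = c - 7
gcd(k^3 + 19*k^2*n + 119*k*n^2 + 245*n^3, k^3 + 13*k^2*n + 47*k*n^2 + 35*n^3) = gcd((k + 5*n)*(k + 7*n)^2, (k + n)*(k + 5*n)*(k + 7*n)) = k^2 + 12*k*n + 35*n^2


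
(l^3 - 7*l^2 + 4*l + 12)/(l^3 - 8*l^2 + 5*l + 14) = (l - 6)/(l - 7)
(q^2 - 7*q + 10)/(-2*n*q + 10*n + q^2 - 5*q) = (q - 2)/(-2*n + q)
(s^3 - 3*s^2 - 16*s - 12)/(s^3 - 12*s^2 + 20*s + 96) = (s + 1)/(s - 8)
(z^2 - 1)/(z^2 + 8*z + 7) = (z - 1)/(z + 7)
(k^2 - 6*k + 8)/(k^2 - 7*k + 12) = (k - 2)/(k - 3)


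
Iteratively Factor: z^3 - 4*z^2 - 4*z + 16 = (z - 2)*(z^2 - 2*z - 8) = (z - 2)*(z + 2)*(z - 4)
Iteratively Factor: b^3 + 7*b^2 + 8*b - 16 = (b - 1)*(b^2 + 8*b + 16) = (b - 1)*(b + 4)*(b + 4)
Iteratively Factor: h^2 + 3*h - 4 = (h - 1)*(h + 4)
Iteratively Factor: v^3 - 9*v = (v - 3)*(v^2 + 3*v) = (v - 3)*(v + 3)*(v)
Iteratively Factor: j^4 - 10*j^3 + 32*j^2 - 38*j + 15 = (j - 1)*(j^3 - 9*j^2 + 23*j - 15) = (j - 1)^2*(j^2 - 8*j + 15) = (j - 5)*(j - 1)^2*(j - 3)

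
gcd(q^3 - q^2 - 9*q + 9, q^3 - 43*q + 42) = q - 1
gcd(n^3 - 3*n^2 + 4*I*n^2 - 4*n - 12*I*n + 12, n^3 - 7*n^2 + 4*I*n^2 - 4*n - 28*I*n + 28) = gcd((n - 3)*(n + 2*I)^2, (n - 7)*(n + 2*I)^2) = n^2 + 4*I*n - 4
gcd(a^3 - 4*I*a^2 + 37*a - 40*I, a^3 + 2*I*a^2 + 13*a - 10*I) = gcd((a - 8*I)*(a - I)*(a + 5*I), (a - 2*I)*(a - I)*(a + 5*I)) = a^2 + 4*I*a + 5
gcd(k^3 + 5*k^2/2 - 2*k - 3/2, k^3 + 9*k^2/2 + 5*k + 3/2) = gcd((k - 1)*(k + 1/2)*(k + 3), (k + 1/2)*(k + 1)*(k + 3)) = k^2 + 7*k/2 + 3/2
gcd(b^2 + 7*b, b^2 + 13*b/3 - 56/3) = b + 7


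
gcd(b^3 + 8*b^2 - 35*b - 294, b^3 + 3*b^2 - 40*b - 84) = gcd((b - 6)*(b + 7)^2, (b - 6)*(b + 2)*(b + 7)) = b^2 + b - 42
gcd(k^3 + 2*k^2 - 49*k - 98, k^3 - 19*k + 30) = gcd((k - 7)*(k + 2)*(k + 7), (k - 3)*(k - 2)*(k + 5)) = 1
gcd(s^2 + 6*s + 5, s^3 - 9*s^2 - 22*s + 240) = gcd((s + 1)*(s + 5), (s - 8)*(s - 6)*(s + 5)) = s + 5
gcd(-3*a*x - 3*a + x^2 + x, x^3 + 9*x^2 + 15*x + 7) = x + 1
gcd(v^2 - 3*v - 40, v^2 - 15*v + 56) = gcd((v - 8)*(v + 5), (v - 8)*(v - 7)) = v - 8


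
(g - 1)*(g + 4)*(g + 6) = g^3 + 9*g^2 + 14*g - 24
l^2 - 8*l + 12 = (l - 6)*(l - 2)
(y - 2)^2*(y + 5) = y^3 + y^2 - 16*y + 20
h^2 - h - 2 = (h - 2)*(h + 1)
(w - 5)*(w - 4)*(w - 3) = w^3 - 12*w^2 + 47*w - 60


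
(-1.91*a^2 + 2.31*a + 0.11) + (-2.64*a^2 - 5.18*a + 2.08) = -4.55*a^2 - 2.87*a + 2.19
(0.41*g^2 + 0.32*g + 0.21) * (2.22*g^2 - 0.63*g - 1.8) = 0.9102*g^4 + 0.4521*g^3 - 0.4734*g^2 - 0.7083*g - 0.378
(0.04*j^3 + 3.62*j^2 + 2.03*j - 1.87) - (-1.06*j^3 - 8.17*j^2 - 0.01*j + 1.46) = 1.1*j^3 + 11.79*j^2 + 2.04*j - 3.33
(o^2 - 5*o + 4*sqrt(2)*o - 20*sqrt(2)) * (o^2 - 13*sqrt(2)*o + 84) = o^4 - 9*sqrt(2)*o^3 - 5*o^3 - 20*o^2 + 45*sqrt(2)*o^2 + 100*o + 336*sqrt(2)*o - 1680*sqrt(2)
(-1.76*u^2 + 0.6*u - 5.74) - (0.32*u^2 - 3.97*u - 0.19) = -2.08*u^2 + 4.57*u - 5.55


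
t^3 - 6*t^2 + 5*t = t*(t - 5)*(t - 1)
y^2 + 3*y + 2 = (y + 1)*(y + 2)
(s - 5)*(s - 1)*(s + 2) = s^3 - 4*s^2 - 7*s + 10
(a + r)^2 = a^2 + 2*a*r + r^2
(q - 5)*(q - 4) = q^2 - 9*q + 20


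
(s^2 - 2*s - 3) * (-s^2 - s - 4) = -s^4 + s^3 + s^2 + 11*s + 12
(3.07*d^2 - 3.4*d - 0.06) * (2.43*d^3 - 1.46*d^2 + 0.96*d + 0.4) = 7.4601*d^5 - 12.7442*d^4 + 7.7654*d^3 - 1.9484*d^2 - 1.4176*d - 0.024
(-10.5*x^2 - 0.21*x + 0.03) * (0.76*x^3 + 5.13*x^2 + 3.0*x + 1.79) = -7.98*x^5 - 54.0246*x^4 - 32.5545*x^3 - 19.2711*x^2 - 0.2859*x + 0.0537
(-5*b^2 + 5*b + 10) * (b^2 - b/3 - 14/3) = -5*b^4 + 20*b^3/3 + 95*b^2/3 - 80*b/3 - 140/3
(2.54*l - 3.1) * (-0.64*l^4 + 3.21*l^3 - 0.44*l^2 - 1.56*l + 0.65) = -1.6256*l^5 + 10.1374*l^4 - 11.0686*l^3 - 2.5984*l^2 + 6.487*l - 2.015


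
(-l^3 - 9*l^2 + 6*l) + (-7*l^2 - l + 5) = -l^3 - 16*l^2 + 5*l + 5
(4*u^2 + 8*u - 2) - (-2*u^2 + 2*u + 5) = 6*u^2 + 6*u - 7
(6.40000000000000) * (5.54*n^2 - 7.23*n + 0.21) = 35.456*n^2 - 46.272*n + 1.344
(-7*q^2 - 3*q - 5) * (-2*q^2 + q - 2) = 14*q^4 - q^3 + 21*q^2 + q + 10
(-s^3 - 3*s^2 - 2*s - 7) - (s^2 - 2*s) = -s^3 - 4*s^2 - 7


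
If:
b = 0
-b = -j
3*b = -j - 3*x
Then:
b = 0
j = 0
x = 0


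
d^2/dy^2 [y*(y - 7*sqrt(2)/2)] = 2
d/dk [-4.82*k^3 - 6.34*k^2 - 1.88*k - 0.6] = -14.46*k^2 - 12.68*k - 1.88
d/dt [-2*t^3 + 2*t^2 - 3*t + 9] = -6*t^2 + 4*t - 3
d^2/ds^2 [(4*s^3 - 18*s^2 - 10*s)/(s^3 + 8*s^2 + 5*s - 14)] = 4*(-25*s^6 - 45*s^5 + 183*s^4 - 543*s^3 - 3864*s^2 - 504*s - 2114)/(s^9 + 24*s^8 + 207*s^7 + 710*s^6 + 363*s^5 - 2508*s^4 - 2647*s^3 + 3654*s^2 + 2940*s - 2744)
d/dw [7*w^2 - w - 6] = 14*w - 1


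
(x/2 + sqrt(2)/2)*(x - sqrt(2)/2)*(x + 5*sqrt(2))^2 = x^4/2 + 21*sqrt(2)*x^3/4 + 59*x^2/2 + 15*sqrt(2)*x/2 - 25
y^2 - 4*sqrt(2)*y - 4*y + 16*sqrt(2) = (y - 4)*(y - 4*sqrt(2))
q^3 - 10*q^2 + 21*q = q*(q - 7)*(q - 3)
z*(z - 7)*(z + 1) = z^3 - 6*z^2 - 7*z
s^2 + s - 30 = (s - 5)*(s + 6)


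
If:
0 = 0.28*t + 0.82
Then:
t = -2.93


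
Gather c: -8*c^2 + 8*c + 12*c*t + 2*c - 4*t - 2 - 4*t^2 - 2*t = -8*c^2 + c*(12*t + 10) - 4*t^2 - 6*t - 2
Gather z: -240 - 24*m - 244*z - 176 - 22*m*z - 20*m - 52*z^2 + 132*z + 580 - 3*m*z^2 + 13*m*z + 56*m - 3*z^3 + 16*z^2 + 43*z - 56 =12*m - 3*z^3 + z^2*(-3*m - 36) + z*(-9*m - 69) + 108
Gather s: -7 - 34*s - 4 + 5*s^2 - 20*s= 5*s^2 - 54*s - 11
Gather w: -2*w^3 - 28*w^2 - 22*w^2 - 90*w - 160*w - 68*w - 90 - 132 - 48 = -2*w^3 - 50*w^2 - 318*w - 270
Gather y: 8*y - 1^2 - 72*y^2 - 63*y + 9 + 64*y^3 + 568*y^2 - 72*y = 64*y^3 + 496*y^2 - 127*y + 8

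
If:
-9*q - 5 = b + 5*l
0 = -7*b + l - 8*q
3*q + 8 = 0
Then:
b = 377/108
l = 335/108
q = -8/3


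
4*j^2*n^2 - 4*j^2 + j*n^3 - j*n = (4*j + n)*(n - 1)*(j*n + j)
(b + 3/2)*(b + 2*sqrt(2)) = b^2 + 3*b/2 + 2*sqrt(2)*b + 3*sqrt(2)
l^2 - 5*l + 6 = (l - 3)*(l - 2)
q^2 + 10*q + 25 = (q + 5)^2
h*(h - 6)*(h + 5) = h^3 - h^2 - 30*h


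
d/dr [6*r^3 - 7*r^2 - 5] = 2*r*(9*r - 7)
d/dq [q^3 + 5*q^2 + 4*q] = 3*q^2 + 10*q + 4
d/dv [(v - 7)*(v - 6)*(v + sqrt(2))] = 3*v^2 - 26*v + 2*sqrt(2)*v - 13*sqrt(2) + 42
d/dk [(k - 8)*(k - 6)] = 2*k - 14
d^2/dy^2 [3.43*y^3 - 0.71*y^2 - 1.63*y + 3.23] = 20.58*y - 1.42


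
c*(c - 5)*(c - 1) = c^3 - 6*c^2 + 5*c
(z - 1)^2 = z^2 - 2*z + 1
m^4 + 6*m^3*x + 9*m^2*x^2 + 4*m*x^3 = m*(m + x)^2*(m + 4*x)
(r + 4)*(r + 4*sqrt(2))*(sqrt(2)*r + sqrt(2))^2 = 2*r^4 + 8*sqrt(2)*r^3 + 12*r^3 + 18*r^2 + 48*sqrt(2)*r^2 + 8*r + 72*sqrt(2)*r + 32*sqrt(2)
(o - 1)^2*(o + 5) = o^3 + 3*o^2 - 9*o + 5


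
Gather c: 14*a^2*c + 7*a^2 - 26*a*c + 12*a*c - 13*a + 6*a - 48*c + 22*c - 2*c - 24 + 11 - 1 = 7*a^2 - 7*a + c*(14*a^2 - 14*a - 28) - 14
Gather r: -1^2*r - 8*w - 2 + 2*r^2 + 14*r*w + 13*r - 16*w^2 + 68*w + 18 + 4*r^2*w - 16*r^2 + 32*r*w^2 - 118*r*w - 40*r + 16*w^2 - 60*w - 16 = r^2*(4*w - 14) + r*(32*w^2 - 104*w - 28)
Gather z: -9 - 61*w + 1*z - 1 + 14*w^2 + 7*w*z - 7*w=14*w^2 - 68*w + z*(7*w + 1) - 10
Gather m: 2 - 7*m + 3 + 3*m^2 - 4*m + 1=3*m^2 - 11*m + 6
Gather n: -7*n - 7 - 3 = -7*n - 10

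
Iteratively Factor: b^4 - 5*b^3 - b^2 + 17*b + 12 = (b + 1)*(b^3 - 6*b^2 + 5*b + 12) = (b - 3)*(b + 1)*(b^2 - 3*b - 4) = (b - 3)*(b + 1)^2*(b - 4)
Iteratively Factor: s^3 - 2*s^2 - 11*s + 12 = (s + 3)*(s^2 - 5*s + 4) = (s - 1)*(s + 3)*(s - 4)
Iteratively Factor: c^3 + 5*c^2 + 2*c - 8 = (c - 1)*(c^2 + 6*c + 8) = (c - 1)*(c + 4)*(c + 2)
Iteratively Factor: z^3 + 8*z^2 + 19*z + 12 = (z + 4)*(z^2 + 4*z + 3) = (z + 3)*(z + 4)*(z + 1)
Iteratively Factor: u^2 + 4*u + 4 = (u + 2)*(u + 2)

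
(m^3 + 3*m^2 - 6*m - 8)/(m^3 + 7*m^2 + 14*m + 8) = (m - 2)/(m + 2)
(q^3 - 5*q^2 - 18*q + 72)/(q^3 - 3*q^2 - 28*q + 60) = (q^2 + q - 12)/(q^2 + 3*q - 10)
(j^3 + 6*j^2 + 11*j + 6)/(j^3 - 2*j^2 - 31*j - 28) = (j^2 + 5*j + 6)/(j^2 - 3*j - 28)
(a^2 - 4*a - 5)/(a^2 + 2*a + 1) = (a - 5)/(a + 1)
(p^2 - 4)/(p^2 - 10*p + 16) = (p + 2)/(p - 8)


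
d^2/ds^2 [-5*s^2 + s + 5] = -10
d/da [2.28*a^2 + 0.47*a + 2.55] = 4.56*a + 0.47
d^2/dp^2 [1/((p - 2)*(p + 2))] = 2*(3*p^2 + 4)/(p^6 - 12*p^4 + 48*p^2 - 64)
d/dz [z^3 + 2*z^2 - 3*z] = 3*z^2 + 4*z - 3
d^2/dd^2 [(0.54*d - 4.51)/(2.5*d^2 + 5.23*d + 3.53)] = ((16.9016 - 8.1*d)*(2.5*d^2 + 5.23*d + 3.53) + (0.54*d - 4.51)*(5.0*d + 5.23)*(10.0*d + 10.46))/(2.5*d^2 + 5.23*d + 3.53)^3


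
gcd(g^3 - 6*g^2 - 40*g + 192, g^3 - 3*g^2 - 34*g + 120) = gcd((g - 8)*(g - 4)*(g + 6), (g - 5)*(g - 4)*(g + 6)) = g^2 + 2*g - 24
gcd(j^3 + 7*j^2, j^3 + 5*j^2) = j^2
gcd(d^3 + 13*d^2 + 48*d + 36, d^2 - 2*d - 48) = d + 6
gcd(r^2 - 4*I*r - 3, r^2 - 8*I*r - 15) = r - 3*I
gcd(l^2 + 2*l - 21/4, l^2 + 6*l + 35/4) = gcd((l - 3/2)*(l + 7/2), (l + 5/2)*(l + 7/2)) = l + 7/2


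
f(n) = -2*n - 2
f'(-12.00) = -2.00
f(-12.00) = 22.00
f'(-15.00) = -2.00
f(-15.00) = 28.00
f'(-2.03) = -2.00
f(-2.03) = 2.06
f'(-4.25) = -2.00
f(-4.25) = 6.50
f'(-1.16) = -2.00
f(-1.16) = 0.32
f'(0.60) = -2.00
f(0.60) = -3.20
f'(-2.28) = -2.00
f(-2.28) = 2.56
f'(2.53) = -2.00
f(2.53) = -7.06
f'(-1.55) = -2.00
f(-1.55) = 1.10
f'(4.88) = -2.00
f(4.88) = -11.76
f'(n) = -2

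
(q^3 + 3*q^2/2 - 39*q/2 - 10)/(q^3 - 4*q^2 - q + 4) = (2*q^2 + 11*q + 5)/(2*(q^2 - 1))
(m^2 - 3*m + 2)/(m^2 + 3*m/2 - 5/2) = 2*(m - 2)/(2*m + 5)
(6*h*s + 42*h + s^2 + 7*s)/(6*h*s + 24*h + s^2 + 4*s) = (s + 7)/(s + 4)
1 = 1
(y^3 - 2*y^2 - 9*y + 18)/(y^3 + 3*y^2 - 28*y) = (y^3 - 2*y^2 - 9*y + 18)/(y*(y^2 + 3*y - 28))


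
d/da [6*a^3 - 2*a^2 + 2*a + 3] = 18*a^2 - 4*a + 2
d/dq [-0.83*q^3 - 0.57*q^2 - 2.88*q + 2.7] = -2.49*q^2 - 1.14*q - 2.88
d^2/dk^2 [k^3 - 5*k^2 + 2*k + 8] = 6*k - 10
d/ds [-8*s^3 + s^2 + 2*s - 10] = -24*s^2 + 2*s + 2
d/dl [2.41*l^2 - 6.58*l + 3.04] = 4.82*l - 6.58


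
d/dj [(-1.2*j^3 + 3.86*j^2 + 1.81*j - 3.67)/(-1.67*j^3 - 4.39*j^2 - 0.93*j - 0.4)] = (11.7142*j^4 + 8.2774*j^3 - 12.5906*j^2 - 35.3106*j - 4.1371)/(2.7889*j^6 + 14.6626*j^5 + 22.3783*j^4 + 9.5014*j^3 + 4.3769*j^2 + 0.744*j + 0.16)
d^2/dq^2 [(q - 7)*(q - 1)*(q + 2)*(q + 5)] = 12*q^2 - 6*q - 78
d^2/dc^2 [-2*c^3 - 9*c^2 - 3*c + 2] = -12*c - 18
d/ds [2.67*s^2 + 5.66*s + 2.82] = 5.34*s + 5.66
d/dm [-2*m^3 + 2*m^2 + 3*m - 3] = -6*m^2 + 4*m + 3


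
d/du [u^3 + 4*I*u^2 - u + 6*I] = 3*u^2 + 8*I*u - 1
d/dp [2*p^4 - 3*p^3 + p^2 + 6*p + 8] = 8*p^3 - 9*p^2 + 2*p + 6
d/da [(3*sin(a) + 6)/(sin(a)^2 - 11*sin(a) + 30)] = 3*(-4*sin(a) + cos(a)^2 + 51)*cos(a)/(sin(a)^2 - 11*sin(a) + 30)^2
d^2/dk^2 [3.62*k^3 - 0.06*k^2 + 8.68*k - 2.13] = 21.72*k - 0.12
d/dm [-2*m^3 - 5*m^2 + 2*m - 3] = -6*m^2 - 10*m + 2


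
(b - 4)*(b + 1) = b^2 - 3*b - 4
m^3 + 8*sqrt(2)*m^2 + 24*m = m*(m + 2*sqrt(2))*(m + 6*sqrt(2))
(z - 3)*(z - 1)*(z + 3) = z^3 - z^2 - 9*z + 9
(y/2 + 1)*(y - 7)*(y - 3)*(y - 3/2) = y^4/2 - 19*y^3/4 + 13*y^2/2 + 81*y/4 - 63/2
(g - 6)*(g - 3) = g^2 - 9*g + 18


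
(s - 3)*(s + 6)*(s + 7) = s^3 + 10*s^2 + 3*s - 126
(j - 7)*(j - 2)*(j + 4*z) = j^3 + 4*j^2*z - 9*j^2 - 36*j*z + 14*j + 56*z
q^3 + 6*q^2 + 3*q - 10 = (q - 1)*(q + 2)*(q + 5)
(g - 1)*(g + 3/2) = g^2 + g/2 - 3/2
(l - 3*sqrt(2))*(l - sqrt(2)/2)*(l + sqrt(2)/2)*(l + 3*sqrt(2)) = l^4 - 37*l^2/2 + 9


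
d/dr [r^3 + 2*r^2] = r*(3*r + 4)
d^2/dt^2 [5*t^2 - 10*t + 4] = 10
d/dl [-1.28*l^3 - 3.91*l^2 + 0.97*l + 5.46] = -3.84*l^2 - 7.82*l + 0.97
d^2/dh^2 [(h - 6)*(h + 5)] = 2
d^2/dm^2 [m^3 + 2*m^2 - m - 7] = 6*m + 4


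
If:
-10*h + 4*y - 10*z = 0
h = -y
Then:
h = -5*z/7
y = 5*z/7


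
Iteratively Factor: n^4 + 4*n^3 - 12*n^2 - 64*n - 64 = (n - 4)*(n^3 + 8*n^2 + 20*n + 16) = (n - 4)*(n + 4)*(n^2 + 4*n + 4) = (n - 4)*(n + 2)*(n + 4)*(n + 2)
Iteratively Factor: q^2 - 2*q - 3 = (q - 3)*(q + 1)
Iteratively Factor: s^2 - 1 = (s - 1)*(s + 1)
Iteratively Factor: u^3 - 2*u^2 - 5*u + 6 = (u - 3)*(u^2 + u - 2) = (u - 3)*(u - 1)*(u + 2)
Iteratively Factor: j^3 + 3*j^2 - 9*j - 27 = (j + 3)*(j^2 - 9) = (j + 3)^2*(j - 3)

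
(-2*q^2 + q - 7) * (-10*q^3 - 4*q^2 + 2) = 20*q^5 - 2*q^4 + 66*q^3 + 24*q^2 + 2*q - 14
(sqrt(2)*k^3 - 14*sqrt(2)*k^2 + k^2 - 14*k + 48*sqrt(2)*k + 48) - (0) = sqrt(2)*k^3 - 14*sqrt(2)*k^2 + k^2 - 14*k + 48*sqrt(2)*k + 48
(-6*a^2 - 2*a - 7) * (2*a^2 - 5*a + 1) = -12*a^4 + 26*a^3 - 10*a^2 + 33*a - 7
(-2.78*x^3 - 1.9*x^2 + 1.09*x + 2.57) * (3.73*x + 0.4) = -10.3694*x^4 - 8.199*x^3 + 3.3057*x^2 + 10.0221*x + 1.028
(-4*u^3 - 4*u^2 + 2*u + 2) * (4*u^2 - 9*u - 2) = -16*u^5 + 20*u^4 + 52*u^3 - 2*u^2 - 22*u - 4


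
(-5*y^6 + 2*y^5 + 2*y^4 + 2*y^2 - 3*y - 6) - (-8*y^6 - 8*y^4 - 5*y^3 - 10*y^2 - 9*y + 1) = 3*y^6 + 2*y^5 + 10*y^4 + 5*y^3 + 12*y^2 + 6*y - 7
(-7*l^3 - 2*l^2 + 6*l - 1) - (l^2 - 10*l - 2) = -7*l^3 - 3*l^2 + 16*l + 1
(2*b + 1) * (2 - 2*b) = -4*b^2 + 2*b + 2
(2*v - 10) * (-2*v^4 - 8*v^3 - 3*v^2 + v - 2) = -4*v^5 + 4*v^4 + 74*v^3 + 32*v^2 - 14*v + 20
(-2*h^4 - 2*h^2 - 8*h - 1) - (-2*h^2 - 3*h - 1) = -2*h^4 - 5*h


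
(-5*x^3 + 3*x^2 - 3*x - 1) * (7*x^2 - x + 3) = -35*x^5 + 26*x^4 - 39*x^3 + 5*x^2 - 8*x - 3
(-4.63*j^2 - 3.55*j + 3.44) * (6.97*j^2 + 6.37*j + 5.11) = -32.2711*j^4 - 54.2366*j^3 - 22.296*j^2 + 3.7723*j + 17.5784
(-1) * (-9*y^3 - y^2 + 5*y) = 9*y^3 + y^2 - 5*y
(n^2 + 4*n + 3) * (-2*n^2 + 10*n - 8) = -2*n^4 + 2*n^3 + 26*n^2 - 2*n - 24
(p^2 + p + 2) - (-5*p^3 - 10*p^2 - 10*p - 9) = 5*p^3 + 11*p^2 + 11*p + 11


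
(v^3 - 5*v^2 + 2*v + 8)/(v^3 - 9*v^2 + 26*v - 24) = (v + 1)/(v - 3)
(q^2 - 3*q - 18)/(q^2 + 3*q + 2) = (q^2 - 3*q - 18)/(q^2 + 3*q + 2)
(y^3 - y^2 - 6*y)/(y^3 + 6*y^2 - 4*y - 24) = y*(y - 3)/(y^2 + 4*y - 12)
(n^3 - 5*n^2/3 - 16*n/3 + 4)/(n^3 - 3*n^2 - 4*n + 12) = (n - 2/3)/(n - 2)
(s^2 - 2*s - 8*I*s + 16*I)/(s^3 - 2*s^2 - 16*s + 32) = (s - 8*I)/(s^2 - 16)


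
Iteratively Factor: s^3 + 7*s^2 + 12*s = (s)*(s^2 + 7*s + 12) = s*(s + 4)*(s + 3)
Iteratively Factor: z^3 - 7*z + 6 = (z + 3)*(z^2 - 3*z + 2) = (z - 1)*(z + 3)*(z - 2)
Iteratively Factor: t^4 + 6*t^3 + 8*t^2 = (t + 2)*(t^3 + 4*t^2) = t*(t + 2)*(t^2 + 4*t) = t*(t + 2)*(t + 4)*(t)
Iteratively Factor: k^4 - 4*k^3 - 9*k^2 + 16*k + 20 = (k - 2)*(k^3 - 2*k^2 - 13*k - 10) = (k - 2)*(k + 1)*(k^2 - 3*k - 10) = (k - 2)*(k + 1)*(k + 2)*(k - 5)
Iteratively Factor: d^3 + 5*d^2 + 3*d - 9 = (d + 3)*(d^2 + 2*d - 3) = (d - 1)*(d + 3)*(d + 3)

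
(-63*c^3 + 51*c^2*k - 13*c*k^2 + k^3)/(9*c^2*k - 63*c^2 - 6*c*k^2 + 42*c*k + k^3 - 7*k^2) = (-7*c + k)/(k - 7)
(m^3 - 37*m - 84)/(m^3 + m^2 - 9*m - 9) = (m^2 - 3*m - 28)/(m^2 - 2*m - 3)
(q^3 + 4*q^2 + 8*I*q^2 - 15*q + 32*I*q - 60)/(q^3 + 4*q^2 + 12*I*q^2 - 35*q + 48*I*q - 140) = (q + 3*I)/(q + 7*I)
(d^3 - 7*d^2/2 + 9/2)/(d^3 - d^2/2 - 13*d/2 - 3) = (2*d^2 - d - 3)/(2*d^2 + 5*d + 2)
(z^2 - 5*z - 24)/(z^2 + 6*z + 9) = (z - 8)/(z + 3)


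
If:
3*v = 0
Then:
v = 0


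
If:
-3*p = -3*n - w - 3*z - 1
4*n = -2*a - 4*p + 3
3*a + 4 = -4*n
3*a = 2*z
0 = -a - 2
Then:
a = -2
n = 1/2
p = 5/4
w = 41/4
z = -3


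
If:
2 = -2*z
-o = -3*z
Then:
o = -3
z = -1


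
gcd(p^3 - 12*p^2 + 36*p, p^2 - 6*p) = p^2 - 6*p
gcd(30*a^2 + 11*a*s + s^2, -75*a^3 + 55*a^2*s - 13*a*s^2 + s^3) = 1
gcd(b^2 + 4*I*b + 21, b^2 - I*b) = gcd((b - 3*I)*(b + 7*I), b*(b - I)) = 1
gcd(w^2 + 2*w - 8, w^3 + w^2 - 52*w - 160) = w + 4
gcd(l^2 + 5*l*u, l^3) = l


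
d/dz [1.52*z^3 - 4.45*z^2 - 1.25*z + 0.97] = 4.56*z^2 - 8.9*z - 1.25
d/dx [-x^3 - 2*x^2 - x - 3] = -3*x^2 - 4*x - 1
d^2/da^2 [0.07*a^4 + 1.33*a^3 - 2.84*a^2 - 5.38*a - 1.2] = 0.84*a^2 + 7.98*a - 5.68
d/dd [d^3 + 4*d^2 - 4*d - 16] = 3*d^2 + 8*d - 4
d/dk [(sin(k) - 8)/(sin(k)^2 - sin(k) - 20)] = (-sin(k)^2 + 16*sin(k) - 28)*cos(k)/(sin(k) + cos(k)^2 + 19)^2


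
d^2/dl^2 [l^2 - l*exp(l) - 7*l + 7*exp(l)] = -l*exp(l) + 5*exp(l) + 2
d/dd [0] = 0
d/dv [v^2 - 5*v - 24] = 2*v - 5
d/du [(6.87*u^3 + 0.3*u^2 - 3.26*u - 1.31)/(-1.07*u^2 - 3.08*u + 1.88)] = (-7.3509*u^4 - 42.3192*u^3 + 34.3346*u^2 - 1.6754*u - 10.1636)/(1.1449*u^4 + 6.5912*u^3 + 5.4632*u^2 - 11.5808*u + 3.5344)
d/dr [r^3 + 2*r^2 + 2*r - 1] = 3*r^2 + 4*r + 2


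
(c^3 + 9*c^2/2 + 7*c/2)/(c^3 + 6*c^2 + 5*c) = (c + 7/2)/(c + 5)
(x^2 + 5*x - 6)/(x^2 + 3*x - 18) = (x - 1)/(x - 3)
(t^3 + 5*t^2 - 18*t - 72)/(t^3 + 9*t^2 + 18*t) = (t - 4)/t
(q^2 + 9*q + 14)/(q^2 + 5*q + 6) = (q + 7)/(q + 3)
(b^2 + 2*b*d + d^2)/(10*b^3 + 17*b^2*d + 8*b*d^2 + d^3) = (b + d)/(10*b^2 + 7*b*d + d^2)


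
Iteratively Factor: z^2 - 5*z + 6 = (z - 2)*(z - 3)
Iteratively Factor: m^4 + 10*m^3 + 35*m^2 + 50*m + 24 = (m + 1)*(m^3 + 9*m^2 + 26*m + 24) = (m + 1)*(m + 2)*(m^2 + 7*m + 12) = (m + 1)*(m + 2)*(m + 3)*(m + 4)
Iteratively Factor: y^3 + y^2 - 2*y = (y)*(y^2 + y - 2) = y*(y - 1)*(y + 2)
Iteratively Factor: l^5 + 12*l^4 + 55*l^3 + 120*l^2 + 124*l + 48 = (l + 2)*(l^4 + 10*l^3 + 35*l^2 + 50*l + 24) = (l + 2)*(l + 4)*(l^3 + 6*l^2 + 11*l + 6) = (l + 1)*(l + 2)*(l + 4)*(l^2 + 5*l + 6) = (l + 1)*(l + 2)^2*(l + 4)*(l + 3)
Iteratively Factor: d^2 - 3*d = (d)*(d - 3)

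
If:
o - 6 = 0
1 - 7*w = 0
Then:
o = 6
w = 1/7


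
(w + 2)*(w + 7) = w^2 + 9*w + 14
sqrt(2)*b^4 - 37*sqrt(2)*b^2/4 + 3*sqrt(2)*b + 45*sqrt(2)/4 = (b - 5/2)*(b - 3/2)*(b + 3)*(sqrt(2)*b + sqrt(2))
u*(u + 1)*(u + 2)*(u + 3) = u^4 + 6*u^3 + 11*u^2 + 6*u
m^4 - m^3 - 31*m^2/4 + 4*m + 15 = (m - 5/2)*(m - 2)*(m + 3/2)*(m + 2)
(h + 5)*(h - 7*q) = h^2 - 7*h*q + 5*h - 35*q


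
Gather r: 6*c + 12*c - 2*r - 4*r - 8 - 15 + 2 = 18*c - 6*r - 21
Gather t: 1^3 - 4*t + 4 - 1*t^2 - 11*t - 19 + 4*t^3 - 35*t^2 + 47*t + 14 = 4*t^3 - 36*t^2 + 32*t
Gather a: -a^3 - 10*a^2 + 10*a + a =-a^3 - 10*a^2 + 11*a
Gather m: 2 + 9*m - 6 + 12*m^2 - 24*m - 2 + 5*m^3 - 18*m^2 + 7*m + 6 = 5*m^3 - 6*m^2 - 8*m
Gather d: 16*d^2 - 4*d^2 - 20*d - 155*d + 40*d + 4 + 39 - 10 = 12*d^2 - 135*d + 33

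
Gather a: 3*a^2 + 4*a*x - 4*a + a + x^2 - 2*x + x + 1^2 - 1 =3*a^2 + a*(4*x - 3) + x^2 - x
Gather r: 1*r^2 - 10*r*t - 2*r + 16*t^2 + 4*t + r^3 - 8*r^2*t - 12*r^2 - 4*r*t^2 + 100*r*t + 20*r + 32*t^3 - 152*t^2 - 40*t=r^3 + r^2*(-8*t - 11) + r*(-4*t^2 + 90*t + 18) + 32*t^3 - 136*t^2 - 36*t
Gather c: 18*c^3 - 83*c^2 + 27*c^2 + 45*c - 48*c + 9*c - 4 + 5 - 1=18*c^3 - 56*c^2 + 6*c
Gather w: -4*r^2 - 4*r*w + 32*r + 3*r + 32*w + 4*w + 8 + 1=-4*r^2 + 35*r + w*(36 - 4*r) + 9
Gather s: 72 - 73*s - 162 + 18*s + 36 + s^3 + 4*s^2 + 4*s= s^3 + 4*s^2 - 51*s - 54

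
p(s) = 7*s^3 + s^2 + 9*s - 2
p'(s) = 21*s^2 + 2*s + 9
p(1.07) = 17.35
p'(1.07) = 35.18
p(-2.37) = -110.90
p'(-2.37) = 122.21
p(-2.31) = -103.74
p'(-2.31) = 116.44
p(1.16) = 20.71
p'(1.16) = 39.58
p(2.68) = 164.04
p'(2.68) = 165.19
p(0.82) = 9.91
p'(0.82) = 24.76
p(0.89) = 11.74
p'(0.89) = 27.41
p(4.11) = 537.87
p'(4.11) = 371.95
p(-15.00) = -23537.00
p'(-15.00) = 4704.00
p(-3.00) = -209.00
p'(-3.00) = 192.00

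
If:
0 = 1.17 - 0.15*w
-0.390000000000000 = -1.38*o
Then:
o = 0.28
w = 7.80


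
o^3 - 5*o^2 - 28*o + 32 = (o - 8)*(o - 1)*(o + 4)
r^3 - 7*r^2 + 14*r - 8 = (r - 4)*(r - 2)*(r - 1)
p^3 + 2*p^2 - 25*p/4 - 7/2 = (p - 2)*(p + 1/2)*(p + 7/2)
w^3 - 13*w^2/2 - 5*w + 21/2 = (w - 7)*(w - 1)*(w + 3/2)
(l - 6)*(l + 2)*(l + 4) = l^3 - 28*l - 48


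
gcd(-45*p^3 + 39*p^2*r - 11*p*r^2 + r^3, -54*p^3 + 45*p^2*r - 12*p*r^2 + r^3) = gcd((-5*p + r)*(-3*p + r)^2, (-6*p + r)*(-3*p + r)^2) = 9*p^2 - 6*p*r + r^2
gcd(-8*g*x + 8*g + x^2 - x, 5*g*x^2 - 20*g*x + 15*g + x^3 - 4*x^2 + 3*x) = x - 1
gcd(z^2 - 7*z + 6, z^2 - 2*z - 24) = z - 6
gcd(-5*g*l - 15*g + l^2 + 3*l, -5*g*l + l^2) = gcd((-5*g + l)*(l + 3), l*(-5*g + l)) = 5*g - l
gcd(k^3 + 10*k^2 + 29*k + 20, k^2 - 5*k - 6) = k + 1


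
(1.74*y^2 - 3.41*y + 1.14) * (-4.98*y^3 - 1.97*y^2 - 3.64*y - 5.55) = -8.6652*y^5 + 13.554*y^4 - 5.2931*y^3 + 0.509600000000002*y^2 + 14.7759*y - 6.327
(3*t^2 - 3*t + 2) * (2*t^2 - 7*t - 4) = 6*t^4 - 27*t^3 + 13*t^2 - 2*t - 8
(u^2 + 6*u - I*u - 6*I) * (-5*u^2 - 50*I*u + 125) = -5*u^4 - 30*u^3 - 45*I*u^3 + 75*u^2 - 270*I*u^2 + 450*u - 125*I*u - 750*I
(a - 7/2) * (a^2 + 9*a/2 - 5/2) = a^3 + a^2 - 73*a/4 + 35/4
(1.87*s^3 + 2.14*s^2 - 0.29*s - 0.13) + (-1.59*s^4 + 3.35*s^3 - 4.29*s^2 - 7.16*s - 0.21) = -1.59*s^4 + 5.22*s^3 - 2.15*s^2 - 7.45*s - 0.34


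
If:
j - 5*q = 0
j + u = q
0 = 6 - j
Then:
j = 6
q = 6/5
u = -24/5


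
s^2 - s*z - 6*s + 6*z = (s - 6)*(s - z)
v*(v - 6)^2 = v^3 - 12*v^2 + 36*v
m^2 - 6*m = m*(m - 6)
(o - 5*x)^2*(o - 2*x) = o^3 - 12*o^2*x + 45*o*x^2 - 50*x^3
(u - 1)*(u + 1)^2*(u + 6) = u^4 + 7*u^3 + 5*u^2 - 7*u - 6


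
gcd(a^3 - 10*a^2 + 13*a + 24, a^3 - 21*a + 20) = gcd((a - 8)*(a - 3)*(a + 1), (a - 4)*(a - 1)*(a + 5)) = 1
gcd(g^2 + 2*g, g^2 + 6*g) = g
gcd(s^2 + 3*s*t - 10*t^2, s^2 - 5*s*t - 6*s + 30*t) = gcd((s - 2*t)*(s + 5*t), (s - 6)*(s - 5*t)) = 1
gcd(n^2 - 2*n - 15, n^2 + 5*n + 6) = n + 3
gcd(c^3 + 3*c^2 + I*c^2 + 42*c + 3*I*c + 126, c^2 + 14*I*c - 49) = c + 7*I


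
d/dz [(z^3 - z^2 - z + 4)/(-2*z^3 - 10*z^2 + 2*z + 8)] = (-3*z^4 + 9*z^2 + 16*z - 4)/(z^6 + 10*z^5 + 23*z^4 - 18*z^3 - 39*z^2 + 8*z + 16)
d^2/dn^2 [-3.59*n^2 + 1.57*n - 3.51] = -7.18000000000000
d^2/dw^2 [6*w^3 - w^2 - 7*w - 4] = 36*w - 2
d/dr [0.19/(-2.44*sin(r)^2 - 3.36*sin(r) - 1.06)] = (0.9272*sin(r) + 0.6384)*cos(r)/(2.44*sin(r)^2 + 3.36*sin(r) + 1.06)^2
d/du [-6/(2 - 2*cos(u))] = 3*sin(u)/(cos(u) - 1)^2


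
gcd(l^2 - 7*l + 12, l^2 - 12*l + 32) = l - 4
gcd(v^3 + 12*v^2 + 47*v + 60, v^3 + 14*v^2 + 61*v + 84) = v^2 + 7*v + 12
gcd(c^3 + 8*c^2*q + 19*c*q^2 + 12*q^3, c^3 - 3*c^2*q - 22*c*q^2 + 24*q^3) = c + 4*q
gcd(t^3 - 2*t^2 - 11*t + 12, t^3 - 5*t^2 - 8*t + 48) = t^2 - t - 12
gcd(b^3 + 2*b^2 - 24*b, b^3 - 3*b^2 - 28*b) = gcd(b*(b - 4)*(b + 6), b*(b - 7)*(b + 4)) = b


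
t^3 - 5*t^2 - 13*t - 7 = (t - 7)*(t + 1)^2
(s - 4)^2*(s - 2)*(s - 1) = s^4 - 11*s^3 + 42*s^2 - 64*s + 32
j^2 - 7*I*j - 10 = (j - 5*I)*(j - 2*I)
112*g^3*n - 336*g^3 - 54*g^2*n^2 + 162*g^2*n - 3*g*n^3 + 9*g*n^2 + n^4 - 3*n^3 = (-8*g + n)*(-2*g + n)*(7*g + n)*(n - 3)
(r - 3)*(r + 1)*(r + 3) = r^3 + r^2 - 9*r - 9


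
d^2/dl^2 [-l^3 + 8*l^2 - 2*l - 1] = 16 - 6*l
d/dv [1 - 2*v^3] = -6*v^2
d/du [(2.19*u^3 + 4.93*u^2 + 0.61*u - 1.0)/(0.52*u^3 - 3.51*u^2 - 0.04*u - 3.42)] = (4.44089209850063e-16*u^5 - 10.2505*u^4 - 0.809599999999996*u^3 - 18.9655*u^2 - 40.7412*u - 2.1262)/(0.2704*u^6 - 3.6504*u^5 + 12.2785*u^4 - 3.276*u^3 + 24.01*u^2 + 0.2736*u + 11.6964)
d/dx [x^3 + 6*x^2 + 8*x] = 3*x^2 + 12*x + 8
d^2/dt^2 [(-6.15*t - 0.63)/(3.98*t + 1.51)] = (53.961636 - 2.8421709430404e-14*t)/(3.98*t + 1.51)^3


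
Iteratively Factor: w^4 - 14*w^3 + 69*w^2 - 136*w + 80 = (w - 4)*(w^3 - 10*w^2 + 29*w - 20) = (w - 4)^2*(w^2 - 6*w + 5) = (w - 5)*(w - 4)^2*(w - 1)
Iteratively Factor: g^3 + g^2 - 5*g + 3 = (g - 1)*(g^2 + 2*g - 3) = (g - 1)*(g + 3)*(g - 1)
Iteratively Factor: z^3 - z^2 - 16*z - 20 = (z + 2)*(z^2 - 3*z - 10) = (z + 2)^2*(z - 5)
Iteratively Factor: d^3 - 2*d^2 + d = (d - 1)*(d^2 - d) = (d - 1)^2*(d)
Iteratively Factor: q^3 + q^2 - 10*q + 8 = (q - 1)*(q^2 + 2*q - 8) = (q - 2)*(q - 1)*(q + 4)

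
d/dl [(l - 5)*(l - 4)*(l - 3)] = 3*l^2 - 24*l + 47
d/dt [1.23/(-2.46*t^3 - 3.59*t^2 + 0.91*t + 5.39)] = (9.0774*t^2 + 8.8314*t - 1.1193)/(2.46*t^3 + 3.59*t^2 - 0.91*t - 5.39)^2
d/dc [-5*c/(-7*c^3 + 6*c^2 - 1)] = 5*(7*c^3 - 3*c^2*(7*c - 4) - 6*c^2 + 1)/(7*c^3 - 6*c^2 + 1)^2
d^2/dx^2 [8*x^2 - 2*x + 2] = 16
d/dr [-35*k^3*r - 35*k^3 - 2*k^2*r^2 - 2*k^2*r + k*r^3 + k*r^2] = k*(-35*k^2 - 4*k*r - 2*k + 3*r^2 + 2*r)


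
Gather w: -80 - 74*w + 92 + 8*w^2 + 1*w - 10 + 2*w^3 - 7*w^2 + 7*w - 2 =2*w^3 + w^2 - 66*w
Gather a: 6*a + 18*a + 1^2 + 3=24*a + 4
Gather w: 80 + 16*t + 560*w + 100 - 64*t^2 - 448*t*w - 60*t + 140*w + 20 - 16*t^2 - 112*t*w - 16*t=-80*t^2 - 60*t + w*(700 - 560*t) + 200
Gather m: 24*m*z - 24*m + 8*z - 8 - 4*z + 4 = m*(24*z - 24) + 4*z - 4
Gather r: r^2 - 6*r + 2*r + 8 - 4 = r^2 - 4*r + 4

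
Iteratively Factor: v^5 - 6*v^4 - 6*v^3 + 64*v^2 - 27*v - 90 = (v + 1)*(v^4 - 7*v^3 + v^2 + 63*v - 90) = (v - 5)*(v + 1)*(v^3 - 2*v^2 - 9*v + 18) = (v - 5)*(v - 3)*(v + 1)*(v^2 + v - 6) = (v - 5)*(v - 3)*(v - 2)*(v + 1)*(v + 3)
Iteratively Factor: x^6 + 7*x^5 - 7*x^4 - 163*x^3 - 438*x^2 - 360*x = (x)*(x^5 + 7*x^4 - 7*x^3 - 163*x^2 - 438*x - 360) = x*(x + 2)*(x^4 + 5*x^3 - 17*x^2 - 129*x - 180) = x*(x - 5)*(x + 2)*(x^3 + 10*x^2 + 33*x + 36) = x*(x - 5)*(x + 2)*(x + 4)*(x^2 + 6*x + 9) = x*(x - 5)*(x + 2)*(x + 3)*(x + 4)*(x + 3)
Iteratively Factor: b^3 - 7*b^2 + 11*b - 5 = (b - 1)*(b^2 - 6*b + 5) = (b - 5)*(b - 1)*(b - 1)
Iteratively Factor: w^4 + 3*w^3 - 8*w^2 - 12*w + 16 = (w - 2)*(w^3 + 5*w^2 + 2*w - 8) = (w - 2)*(w + 4)*(w^2 + w - 2) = (w - 2)*(w - 1)*(w + 4)*(w + 2)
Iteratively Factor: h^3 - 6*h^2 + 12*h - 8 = (h - 2)*(h^2 - 4*h + 4) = (h - 2)^2*(h - 2)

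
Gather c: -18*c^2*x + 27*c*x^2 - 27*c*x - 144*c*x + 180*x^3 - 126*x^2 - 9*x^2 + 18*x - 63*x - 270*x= -18*c^2*x + c*(27*x^2 - 171*x) + 180*x^3 - 135*x^2 - 315*x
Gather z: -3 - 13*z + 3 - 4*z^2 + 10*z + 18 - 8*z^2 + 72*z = -12*z^2 + 69*z + 18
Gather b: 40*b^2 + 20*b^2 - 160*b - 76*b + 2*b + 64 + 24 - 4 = 60*b^2 - 234*b + 84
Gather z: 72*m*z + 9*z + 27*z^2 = 27*z^2 + z*(72*m + 9)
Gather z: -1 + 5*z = 5*z - 1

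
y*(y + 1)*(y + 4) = y^3 + 5*y^2 + 4*y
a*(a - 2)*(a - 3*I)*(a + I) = a^4 - 2*a^3 - 2*I*a^3 + 3*a^2 + 4*I*a^2 - 6*a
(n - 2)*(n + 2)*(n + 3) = n^3 + 3*n^2 - 4*n - 12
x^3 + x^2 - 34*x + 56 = (x - 4)*(x - 2)*(x + 7)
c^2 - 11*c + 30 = (c - 6)*(c - 5)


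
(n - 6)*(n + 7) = n^2 + n - 42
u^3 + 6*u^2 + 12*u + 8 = (u + 2)^3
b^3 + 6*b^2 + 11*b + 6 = (b + 1)*(b + 2)*(b + 3)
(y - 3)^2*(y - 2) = y^3 - 8*y^2 + 21*y - 18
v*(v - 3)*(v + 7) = v^3 + 4*v^2 - 21*v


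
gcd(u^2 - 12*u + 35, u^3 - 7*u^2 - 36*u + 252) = u - 7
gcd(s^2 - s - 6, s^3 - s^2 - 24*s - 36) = s + 2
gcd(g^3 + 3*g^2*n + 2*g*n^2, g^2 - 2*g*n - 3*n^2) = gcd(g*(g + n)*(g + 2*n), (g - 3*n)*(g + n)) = g + n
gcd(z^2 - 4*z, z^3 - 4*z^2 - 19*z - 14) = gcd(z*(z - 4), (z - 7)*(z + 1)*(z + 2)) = 1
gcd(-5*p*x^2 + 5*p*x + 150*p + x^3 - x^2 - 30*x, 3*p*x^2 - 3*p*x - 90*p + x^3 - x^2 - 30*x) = x^2 - x - 30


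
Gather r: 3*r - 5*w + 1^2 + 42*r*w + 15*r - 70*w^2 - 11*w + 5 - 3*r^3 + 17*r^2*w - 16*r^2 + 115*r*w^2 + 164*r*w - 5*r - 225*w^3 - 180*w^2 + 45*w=-3*r^3 + r^2*(17*w - 16) + r*(115*w^2 + 206*w + 13) - 225*w^3 - 250*w^2 + 29*w + 6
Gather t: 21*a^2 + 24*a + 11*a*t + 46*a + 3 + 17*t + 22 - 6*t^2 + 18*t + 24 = 21*a^2 + 70*a - 6*t^2 + t*(11*a + 35) + 49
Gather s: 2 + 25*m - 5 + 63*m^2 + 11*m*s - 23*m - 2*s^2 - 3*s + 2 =63*m^2 + 2*m - 2*s^2 + s*(11*m - 3) - 1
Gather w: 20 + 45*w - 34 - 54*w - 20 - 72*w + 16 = -81*w - 18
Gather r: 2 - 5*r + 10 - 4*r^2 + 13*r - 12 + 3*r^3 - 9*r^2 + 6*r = 3*r^3 - 13*r^2 + 14*r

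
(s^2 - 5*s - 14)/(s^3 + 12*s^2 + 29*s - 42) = (s^2 - 5*s - 14)/(s^3 + 12*s^2 + 29*s - 42)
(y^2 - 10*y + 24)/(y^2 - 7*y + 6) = (y - 4)/(y - 1)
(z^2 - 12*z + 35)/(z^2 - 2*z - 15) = (z - 7)/(z + 3)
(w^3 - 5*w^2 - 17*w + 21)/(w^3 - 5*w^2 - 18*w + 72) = (w^3 - 5*w^2 - 17*w + 21)/(w^3 - 5*w^2 - 18*w + 72)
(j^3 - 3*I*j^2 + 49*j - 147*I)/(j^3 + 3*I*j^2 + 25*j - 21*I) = (j - 7*I)/(j - I)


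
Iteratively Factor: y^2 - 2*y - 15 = (y + 3)*(y - 5)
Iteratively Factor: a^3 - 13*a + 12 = (a - 1)*(a^2 + a - 12) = (a - 3)*(a - 1)*(a + 4)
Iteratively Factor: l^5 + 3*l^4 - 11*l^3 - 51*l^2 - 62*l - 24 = (l + 1)*(l^4 + 2*l^3 - 13*l^2 - 38*l - 24) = (l - 4)*(l + 1)*(l^3 + 6*l^2 + 11*l + 6) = (l - 4)*(l + 1)*(l + 3)*(l^2 + 3*l + 2) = (l - 4)*(l + 1)*(l + 2)*(l + 3)*(l + 1)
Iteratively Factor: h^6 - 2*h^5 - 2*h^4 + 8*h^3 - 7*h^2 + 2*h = (h + 2)*(h^5 - 4*h^4 + 6*h^3 - 4*h^2 + h) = (h - 1)*(h + 2)*(h^4 - 3*h^3 + 3*h^2 - h) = (h - 1)^2*(h + 2)*(h^3 - 2*h^2 + h) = h*(h - 1)^2*(h + 2)*(h^2 - 2*h + 1) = h*(h - 1)^3*(h + 2)*(h - 1)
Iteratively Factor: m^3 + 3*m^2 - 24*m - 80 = (m + 4)*(m^2 - m - 20) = (m - 5)*(m + 4)*(m + 4)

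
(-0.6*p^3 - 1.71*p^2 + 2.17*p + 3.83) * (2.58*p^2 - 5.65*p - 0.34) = -1.548*p^5 - 1.0218*p^4 + 15.4641*p^3 - 1.7977*p^2 - 22.3773*p - 1.3022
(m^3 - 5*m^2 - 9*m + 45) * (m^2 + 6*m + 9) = m^5 + m^4 - 30*m^3 - 54*m^2 + 189*m + 405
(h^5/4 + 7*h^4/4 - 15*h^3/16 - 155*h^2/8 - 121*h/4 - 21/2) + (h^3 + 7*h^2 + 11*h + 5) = h^5/4 + 7*h^4/4 + h^3/16 - 99*h^2/8 - 77*h/4 - 11/2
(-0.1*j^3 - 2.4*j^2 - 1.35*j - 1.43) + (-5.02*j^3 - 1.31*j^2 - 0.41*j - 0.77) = -5.12*j^3 - 3.71*j^2 - 1.76*j - 2.2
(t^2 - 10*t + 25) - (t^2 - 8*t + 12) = 13 - 2*t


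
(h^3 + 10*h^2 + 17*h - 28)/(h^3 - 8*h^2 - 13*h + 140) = (h^2 + 6*h - 7)/(h^2 - 12*h + 35)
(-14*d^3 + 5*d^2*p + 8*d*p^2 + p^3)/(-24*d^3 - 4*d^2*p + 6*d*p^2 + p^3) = (-7*d^2 + 6*d*p + p^2)/(-12*d^2 + 4*d*p + p^2)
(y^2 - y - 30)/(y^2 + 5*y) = (y - 6)/y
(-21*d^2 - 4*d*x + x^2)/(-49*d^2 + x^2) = (3*d + x)/(7*d + x)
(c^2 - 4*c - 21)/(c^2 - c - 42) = (c + 3)/(c + 6)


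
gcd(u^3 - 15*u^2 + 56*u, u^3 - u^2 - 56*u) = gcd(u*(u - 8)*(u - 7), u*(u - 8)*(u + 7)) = u^2 - 8*u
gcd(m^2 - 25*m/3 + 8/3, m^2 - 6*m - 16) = m - 8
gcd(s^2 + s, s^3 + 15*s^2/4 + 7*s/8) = s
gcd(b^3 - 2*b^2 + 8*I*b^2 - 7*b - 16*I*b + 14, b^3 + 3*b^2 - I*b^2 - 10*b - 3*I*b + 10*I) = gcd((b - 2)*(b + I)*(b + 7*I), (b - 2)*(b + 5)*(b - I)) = b - 2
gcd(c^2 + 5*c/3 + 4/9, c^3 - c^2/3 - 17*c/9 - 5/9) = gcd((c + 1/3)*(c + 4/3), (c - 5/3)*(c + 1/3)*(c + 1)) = c + 1/3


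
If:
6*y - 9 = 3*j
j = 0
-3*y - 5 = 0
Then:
No Solution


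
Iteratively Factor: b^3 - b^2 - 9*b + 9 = (b - 3)*(b^2 + 2*b - 3) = (b - 3)*(b + 3)*(b - 1)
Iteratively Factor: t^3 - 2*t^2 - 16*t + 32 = (t - 2)*(t^2 - 16) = (t - 4)*(t - 2)*(t + 4)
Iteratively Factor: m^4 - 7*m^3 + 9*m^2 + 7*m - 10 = (m + 1)*(m^3 - 8*m^2 + 17*m - 10) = (m - 5)*(m + 1)*(m^2 - 3*m + 2) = (m - 5)*(m - 1)*(m + 1)*(m - 2)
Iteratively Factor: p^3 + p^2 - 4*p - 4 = (p - 2)*(p^2 + 3*p + 2) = (p - 2)*(p + 2)*(p + 1)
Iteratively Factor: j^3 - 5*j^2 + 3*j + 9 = (j + 1)*(j^2 - 6*j + 9) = (j - 3)*(j + 1)*(j - 3)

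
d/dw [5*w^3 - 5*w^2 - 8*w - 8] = 15*w^2 - 10*w - 8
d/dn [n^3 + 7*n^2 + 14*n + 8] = 3*n^2 + 14*n + 14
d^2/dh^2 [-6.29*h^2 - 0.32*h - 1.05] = -12.5800000000000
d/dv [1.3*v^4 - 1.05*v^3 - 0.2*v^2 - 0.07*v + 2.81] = 5.2*v^3 - 3.15*v^2 - 0.4*v - 0.07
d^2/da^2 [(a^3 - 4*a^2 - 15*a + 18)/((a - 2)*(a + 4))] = 10*(a^3 - 18*a^2 - 12*a - 56)/(a^6 + 6*a^5 - 12*a^4 - 88*a^3 + 96*a^2 + 384*a - 512)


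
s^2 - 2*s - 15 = (s - 5)*(s + 3)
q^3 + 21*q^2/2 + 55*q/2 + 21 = (q + 3/2)*(q + 2)*(q + 7)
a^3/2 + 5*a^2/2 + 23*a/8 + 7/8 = (a/2 + 1/4)*(a + 1)*(a + 7/2)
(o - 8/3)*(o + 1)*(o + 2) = o^3 + o^2/3 - 6*o - 16/3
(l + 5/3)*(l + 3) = l^2 + 14*l/3 + 5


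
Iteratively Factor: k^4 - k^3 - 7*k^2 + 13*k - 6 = (k - 1)*(k^3 - 7*k + 6) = (k - 1)^2*(k^2 + k - 6) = (k - 1)^2*(k + 3)*(k - 2)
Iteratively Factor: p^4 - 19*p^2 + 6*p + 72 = (p + 4)*(p^3 - 4*p^2 - 3*p + 18) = (p - 3)*(p + 4)*(p^2 - p - 6) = (p - 3)*(p + 2)*(p + 4)*(p - 3)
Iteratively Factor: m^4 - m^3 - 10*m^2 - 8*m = (m + 1)*(m^3 - 2*m^2 - 8*m) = m*(m + 1)*(m^2 - 2*m - 8) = m*(m - 4)*(m + 1)*(m + 2)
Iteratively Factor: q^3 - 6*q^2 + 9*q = (q - 3)*(q^2 - 3*q) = q*(q - 3)*(q - 3)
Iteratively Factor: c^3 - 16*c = (c - 4)*(c^2 + 4*c) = c*(c - 4)*(c + 4)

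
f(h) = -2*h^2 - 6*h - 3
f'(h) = -4*h - 6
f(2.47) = -30.02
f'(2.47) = -15.88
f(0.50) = -6.50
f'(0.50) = -8.00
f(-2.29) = 0.25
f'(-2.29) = 3.16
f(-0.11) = -2.36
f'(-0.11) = -5.56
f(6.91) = -139.96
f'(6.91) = -33.64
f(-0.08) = -2.53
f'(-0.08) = -5.68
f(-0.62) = -0.05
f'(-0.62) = -3.52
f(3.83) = -55.32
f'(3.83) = -21.32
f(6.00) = -111.00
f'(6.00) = -30.00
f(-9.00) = -111.00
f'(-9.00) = 30.00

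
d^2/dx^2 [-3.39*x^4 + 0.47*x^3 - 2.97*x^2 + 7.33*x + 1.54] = -40.68*x^2 + 2.82*x - 5.94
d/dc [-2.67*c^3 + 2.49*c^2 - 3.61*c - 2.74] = -8.01*c^2 + 4.98*c - 3.61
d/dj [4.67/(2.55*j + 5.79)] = -11.9085/(2.55*j + 5.79)^2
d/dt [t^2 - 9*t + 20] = 2*t - 9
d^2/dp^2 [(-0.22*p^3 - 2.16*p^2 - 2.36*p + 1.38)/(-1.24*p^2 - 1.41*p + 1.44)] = (4.44089209850063e-16*p^5 + 1.364812*p^3 + 7.72992*p^2 + 13.544496*p + 8.126028)/(1.906624*p^6 + 6.504048*p^5 + 0.753299999999999*p^4 - 12.302955*p^3 - 0.8748*p^2 + 8.771328*p - 2.985984)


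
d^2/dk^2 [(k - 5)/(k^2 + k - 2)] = 2*((4 - 3*k)*(k^2 + k - 2) + (k - 5)*(2*k + 1)^2)/(k^2 + k - 2)^3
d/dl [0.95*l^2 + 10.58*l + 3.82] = 1.9*l + 10.58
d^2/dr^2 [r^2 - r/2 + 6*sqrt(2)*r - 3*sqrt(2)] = 2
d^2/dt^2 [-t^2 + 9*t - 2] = -2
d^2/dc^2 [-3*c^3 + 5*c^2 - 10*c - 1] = 10 - 18*c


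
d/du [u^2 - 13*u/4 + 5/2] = 2*u - 13/4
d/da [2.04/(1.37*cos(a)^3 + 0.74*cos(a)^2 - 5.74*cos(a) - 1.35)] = (8.3844*cos(a)^2 + 3.0192*cos(a) - 11.7096)*sin(a)/(1.37*cos(a)^3 + 0.74*cos(a)^2 - 5.74*cos(a) - 1.35)^2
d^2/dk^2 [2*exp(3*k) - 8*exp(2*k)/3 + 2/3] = (18*exp(k) - 32/3)*exp(2*k)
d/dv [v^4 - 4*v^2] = 4*v*(v^2 - 2)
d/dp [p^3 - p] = 3*p^2 - 1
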